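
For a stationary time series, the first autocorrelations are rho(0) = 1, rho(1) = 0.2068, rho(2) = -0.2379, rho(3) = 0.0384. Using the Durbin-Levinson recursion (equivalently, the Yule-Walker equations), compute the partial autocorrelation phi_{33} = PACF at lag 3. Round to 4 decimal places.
\phi_{33} = 0.1859

The PACF at lag k is phi_{kk}, the last component of the solution
to the Yule-Walker system G_k phi = r_k where
  (G_k)_{ij} = rho(|i - j|), (r_k)_i = rho(i), i,j = 1..k.
Equivalently, Durbin-Levinson gives phi_{kk} iteratively:
  phi_{11} = rho(1)
  phi_{kk} = [rho(k) - sum_{j=1..k-1} phi_{k-1,j} rho(k-j)]
            / [1 - sum_{j=1..k-1} phi_{k-1,j} rho(j)],
  phi_{k,j} = phi_{k-1,j} - phi_{kk} phi_{k-1,k-j},  j = 1..k-1.
Step k = 1:
  phi_11 = rho(1) = 0.2068.
Step k = 2:
  phi_22 = [rho(2) - phi_11 rho(1)] / [1 - phi_11 rho(1)] = [-0.2379 - (0.2068)(0.2068)] / [1 - (0.2068)(0.2068)]
         = -0.28066624 / 0.95723376 = -0.293206.
  Update: phi_21 = phi_11 - phi_22 phi_11 = 0.2068 - (-0.293206)(0.2068) = 0.267435.
Step k = 3:
  phi_33 = [rho(3) - phi_21 rho(2) - phi_22 rho(1)] / [1 - phi_21 rho(1) - phi_22 rho(2)]
    numerator   = 0.0384 - (0.267435)(-0.2379) - (-0.293206)(0.2068) = 0.16265767
    denominator = 1 - (0.267435)(0.2068) - (-0.293206)(-0.2379) = 0.87494086
  phi_33 = 0.16265767 / 0.87494086 = 0.1859.
Therefore phi_{33} = 0.1859.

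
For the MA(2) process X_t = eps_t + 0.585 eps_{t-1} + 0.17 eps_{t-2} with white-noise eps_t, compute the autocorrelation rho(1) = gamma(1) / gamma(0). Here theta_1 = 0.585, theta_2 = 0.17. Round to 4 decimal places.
\rho(1) = 0.4992

For an MA(q) process with theta_0 = 1, the autocovariance is
  gamma(k) = sigma^2 * sum_{i=0..q-k} theta_i * theta_{i+k},
and rho(k) = gamma(k) / gamma(0). Sigma^2 cancels.
  numerator   = (1)*(0.585) + (0.585)*(0.17) = 0.68445.
  denominator = (1)^2 + (0.585)^2 + (0.17)^2 = 1.371125.
  rho(1) = 0.68445 / 1.371125 = 0.4992.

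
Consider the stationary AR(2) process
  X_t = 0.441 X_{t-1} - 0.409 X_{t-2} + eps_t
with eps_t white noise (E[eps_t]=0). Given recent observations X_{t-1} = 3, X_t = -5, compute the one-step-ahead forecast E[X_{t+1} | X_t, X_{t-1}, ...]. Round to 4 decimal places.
E[X_{t+1} \mid \mathcal F_t] = -3.4320

For an AR(p) model X_t = c + sum_i phi_i X_{t-i} + eps_t, the
one-step-ahead conditional mean is
  E[X_{t+1} | X_t, ...] = c + sum_i phi_i X_{t+1-i}.
Substitute known values:
  E[X_{t+1} | ...] = (0.441) * (-5) + (-0.409) * (3)
                   = -3.4320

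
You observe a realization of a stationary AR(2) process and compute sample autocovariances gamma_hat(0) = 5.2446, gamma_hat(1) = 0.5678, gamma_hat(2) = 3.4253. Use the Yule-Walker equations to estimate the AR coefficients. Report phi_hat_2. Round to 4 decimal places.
\hat\phi_{2} = 0.6490

The Yule-Walker equations for an AR(p) process read, in matrix form,
  Gamma_p phi = r_p,   with   (Gamma_p)_{ij} = gamma(|i - j|),
                       (r_p)_i = gamma(i),   i,j = 1..p.
Substitute the sample gammas (Toeplitz matrix and right-hand side of size 2):
  Gamma_p = [[5.2446, 0.5678], [0.5678, 5.2446]]
  r_p     = [0.5678, 3.4253]
Written out:
  5.2446 phi_1 + 0.5678 phi_2 = 0.5678
  0.5678 phi_1 + 5.2446 phi_2 = 3.4253
Solve by Cramer's rule:
  det = gamma(0)^2 - gamma(1)^2 = (5.2446)^2 - (0.5678)^2 = 27.50582916 - 0.32239684 = 27.18343232
  phi_hat_1 = [gamma(1) gamma(0) - gamma(1) gamma(2)] / det = [(0.5678)(5.2446) - (0.5678)(3.4253)] / 27.18343232 = 1.03299854 / 27.18343232 = 0.038
  phi_hat_2 = [gamma(0) gamma(2) - gamma(1)^2] / det = [(5.2446)(3.4253) - (0.5678)^2] / 27.18343232 = 17.64193154 / 27.18343232 = 0.649
So phi_hat = [0.0380, 0.6490].
Therefore phi_hat_2 = 0.6490.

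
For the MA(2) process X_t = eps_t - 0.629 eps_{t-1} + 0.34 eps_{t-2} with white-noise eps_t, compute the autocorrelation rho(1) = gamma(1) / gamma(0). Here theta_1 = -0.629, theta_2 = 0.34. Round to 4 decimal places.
\rho(1) = -0.5577

For an MA(q) process with theta_0 = 1, the autocovariance is
  gamma(k) = sigma^2 * sum_{i=0..q-k} theta_i * theta_{i+k},
and rho(k) = gamma(k) / gamma(0). Sigma^2 cancels.
  numerator   = (1)*(-0.629) + (-0.629)*(0.34) = -0.84286.
  denominator = (1)^2 + (-0.629)^2 + (0.34)^2 = 1.511241.
  rho(1) = -0.84286 / 1.511241 = -0.5577.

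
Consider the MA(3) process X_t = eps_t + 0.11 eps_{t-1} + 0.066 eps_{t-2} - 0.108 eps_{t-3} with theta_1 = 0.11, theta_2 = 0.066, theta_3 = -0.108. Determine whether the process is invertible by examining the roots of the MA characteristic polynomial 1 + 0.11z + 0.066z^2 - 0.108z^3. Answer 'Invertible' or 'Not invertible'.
\text{Invertible}

The MA(q) characteristic polynomial is P(z) = 1 + 0.11z + 0.066z^2 - 0.108z^3.
Invertibility requires all roots to lie outside the unit circle, i.e. |z| > 1 for every root.
Degree 3: look for a simple real root z0 first, then factor out (1 - z/z0) and solve the remaining quadratic.
Testing z0 = 2.5: P(2.5) = 1 + (0.11)(2.5) + (0.066)(2.5)^2 + (-0.108)(2.5)^3
  = 1 + (0.275) + (0.4125) + (-1.6875) = 0.  So z_0 = 2.5 is a root, |z_0| = 2.5.
Divide out the factor (1 - 0.4 z) = (1 - z/z0) (since 1/z0 = 0.4):
  P(z) = (1 - 0.4 z)(1 + (0.51) z + (0.27) z^2)
  [check: z-coef 0.51 - (0.4) = 0.11; z^2-coef 0.27 - (0.4)(0.51) = 0.066; z^3-coef -(0.4)(0.27) = -0.108.]
Remaining roots from the quadratic factor 1 + (0.51) z + (0.27) z^2:
  Set 1 + (0.51) z + (0.27) z^2 = 0, i.e. a z^2 + b z + c = 0 with a = 0.27, b = 0.51, c = 1.
  Discriminant D = b^2 - 4ac = (0.51)^2 - 4*(0.27)*1 = 0.2601 - (1.08) = -0.8199.
  D < 0, so the roots are the complex-conjugate pair z = (-b +/- i sqrt(-D)) / (2a) = -0.9444 +/- 1.6768i.
  For a conjugate pair |z|^2 = z * conj(z) = (product of roots) = c/a = 1/(0.27) = 3.703704, so |z| = sqrt(3.703704) = 1.9245 for both roots.
Moduli of all roots: 2.5000, 1.9245, 1.9245.
All moduli strictly greater than 1? Yes.
Verdict: Invertible.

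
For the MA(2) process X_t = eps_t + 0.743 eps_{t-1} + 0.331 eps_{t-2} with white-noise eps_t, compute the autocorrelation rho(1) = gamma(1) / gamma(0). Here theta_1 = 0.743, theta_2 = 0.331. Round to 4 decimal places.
\rho(1) = 0.5952

For an MA(q) process with theta_0 = 1, the autocovariance is
  gamma(k) = sigma^2 * sum_{i=0..q-k} theta_i * theta_{i+k},
and rho(k) = gamma(k) / gamma(0). Sigma^2 cancels.
  numerator   = (1)*(0.743) + (0.743)*(0.331) = 0.988933.
  denominator = (1)^2 + (0.743)^2 + (0.331)^2 = 1.66161.
  rho(1) = 0.988933 / 1.66161 = 0.5952.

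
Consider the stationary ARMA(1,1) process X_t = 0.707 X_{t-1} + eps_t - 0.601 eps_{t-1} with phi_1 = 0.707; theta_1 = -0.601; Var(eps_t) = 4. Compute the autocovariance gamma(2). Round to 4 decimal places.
\gamma(2) = 0.3447

Multiply the model equation by X_{t-k} and take expectations. With theta_0 = psi_0 = 1 and psi_j the MA(infinity) weights, this gives
  gamma(k) - sum_i phi_i gamma(k-i) = c_k,
  c_k = sigma^2 * sum_{j=k..q} theta_j psi_{j-k}   (c_k = 0 for k > q),
using gamma(-m) = gamma(m).
psi-weights needed (psi_j = theta_j + sum_i phi_i psi_{j-i}):
  psi_1 = theta_1 + phi_1 = -0.601 + (0.707) = 0.106
Right-hand sides:
  c_0 = sigma^2 (1 + theta_1 psi_1) = 4 * (1 + (-0.601)(0.106)) = 4 * 0.936294 = 3.745176
  c_1 = sigma^2 theta_1 = 4 * (-0.601) = -2.404
  c_2 = 0
Equations for k = 0 and k = 1 (AR order 1):
  gamma(0) = phi_1 gamma(1) + c_0
  gamma(1) = phi_1 gamma(0) + c_1
Substituting the second into the first: gamma(0) (1 - phi_1^2) = c_0 + phi_1 c_1, so
  gamma(0) = (c_0 + phi_1 c_1) / (1 - phi_1^2) = (3.745176 + (0.707)(-2.404)) / (1 - (0.707)^2) = 2.045548 / 0.500151 = 4.089861.
  gamma(1) = phi_1 gamma(0) + c_1 = (0.707)(4.089861) + (-2.404) = 0.487532.
For k = 2 (> q): gamma(2) = phi_1 gamma(1) = (0.707)(0.487532) = 0.344685.
Therefore gamma(2) = 0.3447 (to 4 decimal places).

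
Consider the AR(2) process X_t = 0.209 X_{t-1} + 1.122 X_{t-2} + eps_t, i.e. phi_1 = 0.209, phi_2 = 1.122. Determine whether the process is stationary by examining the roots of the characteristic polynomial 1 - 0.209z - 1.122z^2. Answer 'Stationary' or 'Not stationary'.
\text{Not stationary}

The AR(p) characteristic polynomial is P(z) = 1 - 0.209z - 1.122z^2.
Stationarity requires all roots to lie outside the unit circle, i.e. |z| > 1 for every root.
Set 1 + (-0.209) z + (-1.122) z^2 = 0, i.e. a z^2 + b z + c = 0 with a = -1.122, b = -0.209, c = 1.
Discriminant D = b^2 - 4ac = (-0.209)^2 - 4*(-1.122)*1 = 0.043681 - (-4.488) = 4.531681.
D >= 0, so the roots are real: z = (-b +/- sqrt(D)) / (2a) = (0.209 +/- 2.128775) / (-2.244).
  z_1 = (0.209 + 2.128775) / (-2.244) = -1.0418,   |z_1| = 1.0418.
  z_2 = (0.209 - 2.128775) / (-2.244) = 0.8555,   |z_2| = 0.8555.
Moduli of all roots: 1.0418, 0.8555.
All moduli strictly greater than 1? No.
Verdict: Not stationary.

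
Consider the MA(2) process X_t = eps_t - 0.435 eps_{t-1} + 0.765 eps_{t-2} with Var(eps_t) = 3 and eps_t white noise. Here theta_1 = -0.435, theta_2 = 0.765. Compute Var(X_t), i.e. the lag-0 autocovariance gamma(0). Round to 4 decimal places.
\gamma(0) = 5.3234

For an MA(q) process X_t = eps_t + sum_i theta_i eps_{t-i} with
Var(eps_t) = sigma^2, the variance is
  gamma(0) = sigma^2 * (1 + sum_i theta_i^2).
  sum_i theta_i^2 = (-0.435)^2 + (0.765)^2 = 0.189225 + 0.585225 = 0.77445.
  gamma(0) = 3 * (1 + 0.77445) = 3 * 1.77445 = 5.32335, which rounds to 5.3234.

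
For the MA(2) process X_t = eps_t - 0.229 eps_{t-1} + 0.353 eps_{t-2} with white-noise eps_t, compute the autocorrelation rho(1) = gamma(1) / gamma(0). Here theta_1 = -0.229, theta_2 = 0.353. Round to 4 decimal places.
\rho(1) = -0.2632

For an MA(q) process with theta_0 = 1, the autocovariance is
  gamma(k) = sigma^2 * sum_{i=0..q-k} theta_i * theta_{i+k},
and rho(k) = gamma(k) / gamma(0). Sigma^2 cancels.
  numerator   = (1)*(-0.229) + (-0.229)*(0.353) = -0.309837.
  denominator = (1)^2 + (-0.229)^2 + (0.353)^2 = 1.17705.
  rho(1) = -0.309837 / 1.17705 = -0.2632.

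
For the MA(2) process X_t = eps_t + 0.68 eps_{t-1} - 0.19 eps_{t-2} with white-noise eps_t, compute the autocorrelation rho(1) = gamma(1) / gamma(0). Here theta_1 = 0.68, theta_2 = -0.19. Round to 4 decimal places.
\rho(1) = 0.3676

For an MA(q) process with theta_0 = 1, the autocovariance is
  gamma(k) = sigma^2 * sum_{i=0..q-k} theta_i * theta_{i+k},
and rho(k) = gamma(k) / gamma(0). Sigma^2 cancels.
  numerator   = (1)*(0.68) + (0.68)*(-0.19) = 0.5508.
  denominator = (1)^2 + (0.68)^2 + (-0.19)^2 = 1.4985.
  rho(1) = 0.5508 / 1.4985 = 0.3676.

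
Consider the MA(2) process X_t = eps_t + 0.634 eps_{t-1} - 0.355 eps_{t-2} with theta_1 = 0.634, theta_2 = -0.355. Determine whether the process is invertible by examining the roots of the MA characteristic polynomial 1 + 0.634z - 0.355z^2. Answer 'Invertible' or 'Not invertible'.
\text{Invertible}

The MA(q) characteristic polynomial is P(z) = 1 + 0.634z - 0.355z^2.
Invertibility requires all roots to lie outside the unit circle, i.e. |z| > 1 for every root.
Set 1 + (0.634) z + (-0.355) z^2 = 0, i.e. a z^2 + b z + c = 0 with a = -0.355, b = 0.634, c = 1.
Discriminant D = b^2 - 4ac = (0.634)^2 - 4*(-0.355)*1 = 0.401956 - (-1.42) = 1.821956.
D >= 0, so the roots are real: z = (-b +/- sqrt(D)) / (2a) = (-0.634 +/- 1.349799) / (-0.71).
  z_1 = (-0.634 + 1.349799) / (-0.71) = -1.0082,   |z_1| = 1.0082.
  z_2 = (-0.634 - 1.349799) / (-0.71) = 2.7941,   |z_2| = 2.7941.
Moduli of all roots: 1.0082, 2.7941.
All moduli strictly greater than 1? Yes.
Verdict: Invertible.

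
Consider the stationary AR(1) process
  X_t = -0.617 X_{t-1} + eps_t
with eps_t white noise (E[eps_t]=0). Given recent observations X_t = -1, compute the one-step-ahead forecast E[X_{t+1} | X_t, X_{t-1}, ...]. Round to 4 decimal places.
E[X_{t+1} \mid \mathcal F_t] = 0.6170

For an AR(p) model X_t = c + sum_i phi_i X_{t-i} + eps_t, the
one-step-ahead conditional mean is
  E[X_{t+1} | X_t, ...] = c + sum_i phi_i X_{t+1-i}.
Substitute known values:
  E[X_{t+1} | ...] = (-0.617) * (-1)
                   = 0.6170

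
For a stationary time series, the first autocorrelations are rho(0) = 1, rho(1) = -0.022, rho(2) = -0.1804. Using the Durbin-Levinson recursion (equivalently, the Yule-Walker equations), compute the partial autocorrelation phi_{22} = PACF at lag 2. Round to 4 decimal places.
\phi_{22} = -0.1810

The PACF at lag k is phi_{kk}, the last component of the solution
to the Yule-Walker system G_k phi = r_k where
  (G_k)_{ij} = rho(|i - j|), (r_k)_i = rho(i), i,j = 1..k.
Equivalently, Durbin-Levinson gives phi_{kk} iteratively:
  phi_{11} = rho(1)
  phi_{kk} = [rho(k) - sum_{j=1..k-1} phi_{k-1,j} rho(k-j)]
            / [1 - sum_{j=1..k-1} phi_{k-1,j} rho(j)],
  phi_{k,j} = phi_{k-1,j} - phi_{kk} phi_{k-1,k-j},  j = 1..k-1.
Step k = 1:
  phi_11 = rho(1) = -0.022.
Step k = 2:
  phi_22 = [rho(2) - phi_11 rho(1)] / [1 - phi_11 rho(1)] = [-0.1804 - (-0.022)(-0.022)] / [1 - (-0.022)(-0.022)]
         = -0.180884 / 0.999516 = -0.181.
Therefore phi_{22} = -0.1810.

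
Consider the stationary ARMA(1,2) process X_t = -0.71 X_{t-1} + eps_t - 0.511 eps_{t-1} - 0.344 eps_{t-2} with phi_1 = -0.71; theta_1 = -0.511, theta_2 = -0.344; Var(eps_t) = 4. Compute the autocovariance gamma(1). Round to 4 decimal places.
\gamma(1) = -9.0038

Multiply the model equation by X_{t-k} and take expectations. With theta_0 = psi_0 = 1 and psi_j the MA(infinity) weights, this gives
  gamma(k) - sum_i phi_i gamma(k-i) = c_k,
  c_k = sigma^2 * sum_{j=k..q} theta_j psi_{j-k}   (c_k = 0 for k > q),
using gamma(-m) = gamma(m).
psi-weights needed (psi_j = theta_j + sum_i phi_i psi_{j-i}):
  psi_1 = theta_1 + phi_1 = -0.511 + (-0.71) = -1.221
  psi_2 = theta_2 + phi_1 psi_1 = -0.344 + (-0.71)(-1.221) = 0.52291
Right-hand sides:
  c_0 = sigma^2 (1 + theta_1 psi_1 + theta_2 psi_2) = 4 * (1 + (-0.511)(-1.221) + (-0.344)(0.52291)) = 4 * 1.44405 = 5.7762
  c_1 = sigma^2 (theta_1 + theta_2 psi_1) = 4 * (-0.511 + (-0.344)(-1.221)) = -0.363904
  c_2 = sigma^2 theta_2 = 4 * (-0.344) = -1.376
Equations for k = 0 and k = 1 (AR order 1):
  gamma(0) = phi_1 gamma(1) + c_0
  gamma(1) = phi_1 gamma(0) + c_1
Substituting the second into the first: gamma(0) (1 - phi_1^2) = c_0 + phi_1 c_1, so
  gamma(0) = (c_0 + phi_1 c_1) / (1 - phi_1^2) = (5.7762 + (-0.71)(-0.363904)) / (1 - (-0.71)^2) = 6.034572 / 0.4959 = 12.168929.
  gamma(1) = phi_1 gamma(0) + c_1 = (-0.71)(12.168929) + (-0.363904) = -9.003843.
Therefore gamma(1) = -9.0038 (to 4 decimal places).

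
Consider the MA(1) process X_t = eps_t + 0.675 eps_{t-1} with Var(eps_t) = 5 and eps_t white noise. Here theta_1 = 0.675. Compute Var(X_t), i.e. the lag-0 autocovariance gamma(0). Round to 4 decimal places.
\gamma(0) = 7.2781

For an MA(q) process X_t = eps_t + sum_i theta_i eps_{t-i} with
Var(eps_t) = sigma^2, the variance is
  gamma(0) = sigma^2 * (1 + sum_i theta_i^2).
  sum_i theta_i^2 = (0.675)^2 = 0.455625.
  gamma(0) = 5 * (1 + 0.455625) = 5 * 1.455625 = 7.278125, which rounds to 7.2781.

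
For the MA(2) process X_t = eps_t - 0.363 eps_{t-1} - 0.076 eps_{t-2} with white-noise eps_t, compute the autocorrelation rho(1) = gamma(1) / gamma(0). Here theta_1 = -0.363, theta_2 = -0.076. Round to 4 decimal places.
\rho(1) = -0.2949

For an MA(q) process with theta_0 = 1, the autocovariance is
  gamma(k) = sigma^2 * sum_{i=0..q-k} theta_i * theta_{i+k},
and rho(k) = gamma(k) / gamma(0). Sigma^2 cancels.
  numerator   = (1)*(-0.363) + (-0.363)*(-0.076) = -0.335412.
  denominator = (1)^2 + (-0.363)^2 + (-0.076)^2 = 1.137545.
  rho(1) = -0.335412 / 1.137545 = -0.2949.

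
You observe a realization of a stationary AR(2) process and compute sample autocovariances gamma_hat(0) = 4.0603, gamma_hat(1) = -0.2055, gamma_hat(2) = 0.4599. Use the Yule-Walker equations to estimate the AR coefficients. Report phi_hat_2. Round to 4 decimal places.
\hat\phi_{2} = 0.1110

The Yule-Walker equations for an AR(p) process read, in matrix form,
  Gamma_p phi = r_p,   with   (Gamma_p)_{ij} = gamma(|i - j|),
                       (r_p)_i = gamma(i),   i,j = 1..p.
Substitute the sample gammas (Toeplitz matrix and right-hand side of size 2):
  Gamma_p = [[4.0603, -0.2055], [-0.2055, 4.0603]]
  r_p     = [-0.2055, 0.4599]
Written out:
  4.0603 phi_1 - 0.2055 phi_2 = -0.2055
  -0.2055 phi_1 + 4.0603 phi_2 = 0.4599
Solve by Cramer's rule:
  det = gamma(0)^2 - gamma(1)^2 = (4.0603)^2 - (-0.2055)^2 = 16.48603609 - 0.04223025 = 16.44380584
  phi_hat_1 = [gamma(1) gamma(0) - gamma(1) gamma(2)] / det = [(-0.2055)(4.0603) - (-0.2055)(0.4599)] / 16.44380584 = -0.7398822 / 16.44380584 = -0.045
  phi_hat_2 = [gamma(0) gamma(2) - gamma(1)^2] / det = [(4.0603)(0.4599) - (-0.2055)^2] / 16.44380584 = 1.82510172 / 16.44380584 = 0.111
So phi_hat = [-0.0450, 0.1110].
Therefore phi_hat_2 = 0.1110.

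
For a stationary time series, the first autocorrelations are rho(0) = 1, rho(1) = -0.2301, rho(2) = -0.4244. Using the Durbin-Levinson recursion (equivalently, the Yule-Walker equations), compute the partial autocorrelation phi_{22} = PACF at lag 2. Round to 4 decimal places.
\phi_{22} = -0.5040

The PACF at lag k is phi_{kk}, the last component of the solution
to the Yule-Walker system G_k phi = r_k where
  (G_k)_{ij} = rho(|i - j|), (r_k)_i = rho(i), i,j = 1..k.
Equivalently, Durbin-Levinson gives phi_{kk} iteratively:
  phi_{11} = rho(1)
  phi_{kk} = [rho(k) - sum_{j=1..k-1} phi_{k-1,j} rho(k-j)]
            / [1 - sum_{j=1..k-1} phi_{k-1,j} rho(j)],
  phi_{k,j} = phi_{k-1,j} - phi_{kk} phi_{k-1,k-j},  j = 1..k-1.
Step k = 1:
  phi_11 = rho(1) = -0.2301.
Step k = 2:
  phi_22 = [rho(2) - phi_11 rho(1)] / [1 - phi_11 rho(1)] = [-0.4244 - (-0.2301)(-0.2301)] / [1 - (-0.2301)(-0.2301)]
         = -0.47734601 / 0.94705399 = -0.504.
Therefore phi_{22} = -0.5040.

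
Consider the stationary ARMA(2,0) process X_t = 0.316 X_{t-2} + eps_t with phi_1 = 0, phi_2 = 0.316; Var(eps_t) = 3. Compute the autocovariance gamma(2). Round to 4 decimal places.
\gamma(2) = 1.0532

Multiply the model equation by X_{t-k} and take expectations. With theta_0 = psi_0 = 1 and psi_j the MA(infinity) weights, this gives
  gamma(k) - sum_i phi_i gamma(k-i) = c_k,
  c_k = sigma^2 * sum_{j=k..q} theta_j psi_{j-k}   (c_k = 0 for k > q),
using gamma(-m) = gamma(m).
Pure AR (q = 0): c_0 = sigma^2 = 3, c_k = 0 for k >= 1.
Equations for k = 0, 1, 2 (AR order 2, c_2 = 0):
  (E0) gamma(0) = phi_1 gamma(1) + phi_2 gamma(2) + c_0
  (E1) gamma(1) = phi_1 gamma(0) + phi_2 gamma(1) + c_1
  (E2) gamma(2) = phi_1 gamma(1) + phi_2 gamma(0)
From (E1): gamma(1) = A gamma(0) + B with
  A = phi_1 / (1 - phi_2) = 0 / 0.684 = 0,   B = c_1 / (1 - phi_2) = 0 / 0.684 = 0.
Insert (E2) into (E0): gamma(0) (1 - phi_2^2) = phi_1 (1 + phi_2) gamma(1) + c_0.
  phi_1 (1 + phi_2) = (0)(1.316) = 0,   1 - phi_2^2 = 0.900144.
Replace gamma(1) by A gamma(0) + B and collect gamma(0):
  gamma(0) [0.900144 - (0)(0)] = c_0 = 3
  gamma(0) * 0.900144 = 3
  gamma(0) = 3 / 0.900144 = 3.3328.
  gamma(1) = A gamma(0) = (0)(3.3328) = 0.
  gamma(2) = phi_1 gamma(1) + phi_2 gamma(0) = (0)(0) + (0.316)(3.3328) = 1.053165.
Therefore gamma(2) = 1.0532 (to 4 decimal places).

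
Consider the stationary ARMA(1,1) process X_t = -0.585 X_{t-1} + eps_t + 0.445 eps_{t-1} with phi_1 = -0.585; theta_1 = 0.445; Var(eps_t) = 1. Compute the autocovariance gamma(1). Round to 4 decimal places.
\gamma(1) = -0.1574

Multiply the model equation by X_{t-k} and take expectations. With theta_0 = psi_0 = 1 and psi_j the MA(infinity) weights, this gives
  gamma(k) - sum_i phi_i gamma(k-i) = c_k,
  c_k = sigma^2 * sum_{j=k..q} theta_j psi_{j-k}   (c_k = 0 for k > q),
using gamma(-m) = gamma(m).
psi-weights needed (psi_j = theta_j + sum_i phi_i psi_{j-i}):
  psi_1 = theta_1 + phi_1 = 0.445 + (-0.585) = -0.14
Right-hand sides:
  c_0 = sigma^2 (1 + theta_1 psi_1) = 1 * (1 + (0.445)(-0.14)) = 1 * 0.9377 = 0.9377
  c_1 = sigma^2 theta_1 = 1 * (0.445) = 0.445
  c_2 = 0
Equations for k = 0 and k = 1 (AR order 1):
  gamma(0) = phi_1 gamma(1) + c_0
  gamma(1) = phi_1 gamma(0) + c_1
Substituting the second into the first: gamma(0) (1 - phi_1^2) = c_0 + phi_1 c_1, so
  gamma(0) = (c_0 + phi_1 c_1) / (1 - phi_1^2) = (0.9377 + (-0.585)(0.445)) / (1 - (-0.585)^2) = 0.677375 / 0.657775 = 1.029797.
  gamma(1) = phi_1 gamma(0) + c_1 = (-0.585)(1.029797) + (0.445) = -0.157431.
Therefore gamma(1) = -0.1574 (to 4 decimal places).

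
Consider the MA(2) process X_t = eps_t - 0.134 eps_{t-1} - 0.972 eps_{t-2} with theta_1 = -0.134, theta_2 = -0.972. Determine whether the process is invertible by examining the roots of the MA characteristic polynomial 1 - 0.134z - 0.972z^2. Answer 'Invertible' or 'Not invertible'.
\text{Not invertible}

The MA(q) characteristic polynomial is P(z) = 1 - 0.134z - 0.972z^2.
Invertibility requires all roots to lie outside the unit circle, i.e. |z| > 1 for every root.
Set 1 + (-0.134) z + (-0.972) z^2 = 0, i.e. a z^2 + b z + c = 0 with a = -0.972, b = -0.134, c = 1.
Discriminant D = b^2 - 4ac = (-0.134)^2 - 4*(-0.972)*1 = 0.017956 - (-3.888) = 3.905956.
D >= 0, so the roots are real: z = (-b +/- sqrt(D)) / (2a) = (0.134 +/- 1.976349) / (-1.944).
  z_1 = (0.134 + 1.976349) / (-1.944) = -1.0856,   |z_1| = 1.0856.
  z_2 = (0.134 - 1.976349) / (-1.944) = 0.9477,   |z_2| = 0.9477.
Moduli of all roots: 1.0856, 0.9477.
All moduli strictly greater than 1? No.
Verdict: Not invertible.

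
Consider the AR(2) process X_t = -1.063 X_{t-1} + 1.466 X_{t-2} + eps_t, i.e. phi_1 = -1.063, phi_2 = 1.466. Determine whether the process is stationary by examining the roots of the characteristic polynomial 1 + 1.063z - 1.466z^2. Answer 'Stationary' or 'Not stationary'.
\text{Not stationary}

The AR(p) characteristic polynomial is P(z) = 1 + 1.063z - 1.466z^2.
Stationarity requires all roots to lie outside the unit circle, i.e. |z| > 1 for every root.
Set 1 + (1.063) z + (-1.466) z^2 = 0, i.e. a z^2 + b z + c = 0 with a = -1.466, b = 1.063, c = 1.
Discriminant D = b^2 - 4ac = (1.063)^2 - 4*(-1.466)*1 = 1.129969 - (-5.864) = 6.993969.
D >= 0, so the roots are real: z = (-b +/- sqrt(D)) / (2a) = (-1.063 +/- 2.644611) / (-2.932).
  z_1 = (-1.063 + 2.644611) / (-2.932) = -0.5394,   |z_1| = 0.5394.
  z_2 = (-1.063 - 2.644611) / (-2.932) = 1.2645,   |z_2| = 1.2645.
Moduli of all roots: 0.5394, 1.2645.
All moduli strictly greater than 1? No.
Verdict: Not stationary.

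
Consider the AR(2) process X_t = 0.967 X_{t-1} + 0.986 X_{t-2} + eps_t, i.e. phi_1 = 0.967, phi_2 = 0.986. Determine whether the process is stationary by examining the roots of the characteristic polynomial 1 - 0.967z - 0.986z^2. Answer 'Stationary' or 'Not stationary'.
\text{Not stationary}

The AR(p) characteristic polynomial is P(z) = 1 - 0.967z - 0.986z^2.
Stationarity requires all roots to lie outside the unit circle, i.e. |z| > 1 for every root.
Set 1 + (-0.967) z + (-0.986) z^2 = 0, i.e. a z^2 + b z + c = 0 with a = -0.986, b = -0.967, c = 1.
Discriminant D = b^2 - 4ac = (-0.967)^2 - 4*(-0.986)*1 = 0.935089 - (-3.944) = 4.879089.
D >= 0, so the roots are real: z = (-b +/- sqrt(D)) / (2a) = (0.967 +/- 2.208866) / (-1.972).
  z_1 = (0.967 + 2.208866) / (-1.972) = -1.6105,   |z_1| = 1.6105.
  z_2 = (0.967 - 2.208866) / (-1.972) = 0.6297,   |z_2| = 0.6297.
Moduli of all roots: 1.6105, 0.6297.
All moduli strictly greater than 1? No.
Verdict: Not stationary.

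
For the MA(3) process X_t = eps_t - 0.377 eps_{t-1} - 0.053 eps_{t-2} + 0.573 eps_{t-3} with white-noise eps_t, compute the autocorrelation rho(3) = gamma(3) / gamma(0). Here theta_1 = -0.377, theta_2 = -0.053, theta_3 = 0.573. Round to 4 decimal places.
\rho(3) = 0.3889

For an MA(q) process with theta_0 = 1, the autocovariance is
  gamma(k) = sigma^2 * sum_{i=0..q-k} theta_i * theta_{i+k},
and rho(k) = gamma(k) / gamma(0). Sigma^2 cancels.
  numerator   = (1)*(0.573) = 0.573.
  denominator = (1)^2 + (-0.377)^2 + (-0.053)^2 + (0.573)^2 = 1.473267.
  rho(3) = 0.573 / 1.473267 = 0.3889.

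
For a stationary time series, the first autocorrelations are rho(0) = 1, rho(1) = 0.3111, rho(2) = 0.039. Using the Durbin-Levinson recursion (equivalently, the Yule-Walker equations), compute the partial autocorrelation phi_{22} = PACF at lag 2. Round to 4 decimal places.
\phi_{22} = -0.0640

The PACF at lag k is phi_{kk}, the last component of the solution
to the Yule-Walker system G_k phi = r_k where
  (G_k)_{ij} = rho(|i - j|), (r_k)_i = rho(i), i,j = 1..k.
Equivalently, Durbin-Levinson gives phi_{kk} iteratively:
  phi_{11} = rho(1)
  phi_{kk} = [rho(k) - sum_{j=1..k-1} phi_{k-1,j} rho(k-j)]
            / [1 - sum_{j=1..k-1} phi_{k-1,j} rho(j)],
  phi_{k,j} = phi_{k-1,j} - phi_{kk} phi_{k-1,k-j},  j = 1..k-1.
Step k = 1:
  phi_11 = rho(1) = 0.3111.
Step k = 2:
  phi_22 = [rho(2) - phi_11 rho(1)] / [1 - phi_11 rho(1)] = [0.039 - (0.3111)(0.3111)] / [1 - (0.3111)(0.3111)]
         = -0.05778321 / 0.90321679 = -0.064.
Therefore phi_{22} = -0.0640.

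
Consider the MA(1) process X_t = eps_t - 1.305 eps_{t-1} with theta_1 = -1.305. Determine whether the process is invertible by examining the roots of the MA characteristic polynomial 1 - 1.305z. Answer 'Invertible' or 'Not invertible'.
\text{Not invertible}

The MA(q) characteristic polynomial is P(z) = 1 - 1.305z.
Invertibility requires all roots to lie outside the unit circle, i.e. |z| > 1 for every root.
This is linear in z: 1 + (-1.305) z = 0  =>  z = -1/(-1.305) = 0.766284,  |z| = 0.766284.
Moduli of all roots: 0.7663.
All moduli strictly greater than 1? No.
Verdict: Not invertible.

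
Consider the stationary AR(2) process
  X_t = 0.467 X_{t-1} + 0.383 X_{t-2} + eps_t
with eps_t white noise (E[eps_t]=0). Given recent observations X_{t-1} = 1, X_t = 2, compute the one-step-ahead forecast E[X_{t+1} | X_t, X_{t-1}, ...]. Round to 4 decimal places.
E[X_{t+1} \mid \mathcal F_t] = 1.3170

For an AR(p) model X_t = c + sum_i phi_i X_{t-i} + eps_t, the
one-step-ahead conditional mean is
  E[X_{t+1} | X_t, ...] = c + sum_i phi_i X_{t+1-i}.
Substitute known values:
  E[X_{t+1} | ...] = (0.467) * (2) + (0.383) * (1)
                   = 1.3170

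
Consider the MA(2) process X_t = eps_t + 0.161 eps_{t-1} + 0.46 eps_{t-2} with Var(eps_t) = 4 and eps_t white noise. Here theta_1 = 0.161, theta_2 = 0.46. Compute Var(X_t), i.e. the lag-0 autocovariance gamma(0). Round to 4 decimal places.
\gamma(0) = 4.9501

For an MA(q) process X_t = eps_t + sum_i theta_i eps_{t-i} with
Var(eps_t) = sigma^2, the variance is
  gamma(0) = sigma^2 * (1 + sum_i theta_i^2).
  sum_i theta_i^2 = (0.161)^2 + (0.46)^2 = 0.025921 + 0.2116 = 0.237521.
  gamma(0) = 4 * (1 + 0.237521) = 4 * 1.237521 = 4.950084, which rounds to 4.9501.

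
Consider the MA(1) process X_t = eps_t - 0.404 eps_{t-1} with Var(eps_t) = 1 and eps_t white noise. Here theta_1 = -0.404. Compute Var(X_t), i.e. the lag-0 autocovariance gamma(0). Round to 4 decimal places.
\gamma(0) = 1.1632

For an MA(q) process X_t = eps_t + sum_i theta_i eps_{t-i} with
Var(eps_t) = sigma^2, the variance is
  gamma(0) = sigma^2 * (1 + sum_i theta_i^2).
  sum_i theta_i^2 = (-0.404)^2 = 0.163216.
  gamma(0) = 1 * (1 + 0.163216) = 1 * 1.163216 = 1.163216, which rounds to 1.1632.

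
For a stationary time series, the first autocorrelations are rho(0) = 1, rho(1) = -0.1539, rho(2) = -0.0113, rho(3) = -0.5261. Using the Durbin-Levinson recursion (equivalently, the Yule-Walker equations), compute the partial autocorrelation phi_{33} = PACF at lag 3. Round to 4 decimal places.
\phi_{33} = -0.5471

The PACF at lag k is phi_{kk}, the last component of the solution
to the Yule-Walker system G_k phi = r_k where
  (G_k)_{ij} = rho(|i - j|), (r_k)_i = rho(i), i,j = 1..k.
Equivalently, Durbin-Levinson gives phi_{kk} iteratively:
  phi_{11} = rho(1)
  phi_{kk} = [rho(k) - sum_{j=1..k-1} phi_{k-1,j} rho(k-j)]
            / [1 - sum_{j=1..k-1} phi_{k-1,j} rho(j)],
  phi_{k,j} = phi_{k-1,j} - phi_{kk} phi_{k-1,k-j},  j = 1..k-1.
Step k = 1:
  phi_11 = rho(1) = -0.1539.
Step k = 2:
  phi_22 = [rho(2) - phi_11 rho(1)] / [1 - phi_11 rho(1)] = [-0.0113 - (-0.1539)(-0.1539)] / [1 - (-0.1539)(-0.1539)]
         = -0.03498521 / 0.97631479 = -0.035834.
  Update: phi_21 = phi_11 - phi_22 phi_11 = -0.1539 - (-0.035834)(-0.1539) = -0.159415.
Step k = 3:
  phi_33 = [rho(3) - phi_21 rho(2) - phi_22 rho(1)] / [1 - phi_21 rho(1) - phi_22 rho(2)]
    numerator   = -0.5261 - (-0.159415)(-0.0113) - (-0.035834)(-0.1539) = -0.53341623
    denominator = 1 - (-0.159415)(-0.1539) - (-0.035834)(-0.0113) = 0.97506113
  phi_33 = -0.53341623 / 0.97506113 = -0.5471.
Therefore phi_{33} = -0.5471.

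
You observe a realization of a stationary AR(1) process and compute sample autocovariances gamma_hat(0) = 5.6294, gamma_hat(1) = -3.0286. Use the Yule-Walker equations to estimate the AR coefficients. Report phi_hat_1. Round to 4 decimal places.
\hat\phi_{1} = -0.5380

The Yule-Walker equations for an AR(p) process read, in matrix form,
  Gamma_p phi = r_p,   with   (Gamma_p)_{ij} = gamma(|i - j|),
                       (r_p)_i = gamma(i),   i,j = 1..p.
Substitute the sample gammas (Toeplitz matrix and right-hand side of size 1):
  Gamma_p = [[5.6294]]
  r_p     = [-3.0286]
With p = 1 this is the single equation gamma(0) phi_1 = gamma(1):
  phi_hat_1 = gamma(1) / gamma(0) = -3.0286 / 5.6294 = -0.5380.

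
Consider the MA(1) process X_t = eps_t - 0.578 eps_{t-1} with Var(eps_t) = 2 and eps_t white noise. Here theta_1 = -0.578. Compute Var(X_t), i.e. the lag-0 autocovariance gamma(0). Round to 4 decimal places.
\gamma(0) = 2.6682

For an MA(q) process X_t = eps_t + sum_i theta_i eps_{t-i} with
Var(eps_t) = sigma^2, the variance is
  gamma(0) = sigma^2 * (1 + sum_i theta_i^2).
  sum_i theta_i^2 = (-0.578)^2 = 0.334084.
  gamma(0) = 2 * (1 + 0.334084) = 2 * 1.334084 = 2.668168, which rounds to 2.6682.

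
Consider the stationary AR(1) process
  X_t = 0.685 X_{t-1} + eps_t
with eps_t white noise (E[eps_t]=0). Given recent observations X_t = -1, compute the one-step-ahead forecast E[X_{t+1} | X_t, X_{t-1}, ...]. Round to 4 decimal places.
E[X_{t+1} \mid \mathcal F_t] = -0.6850

For an AR(p) model X_t = c + sum_i phi_i X_{t-i} + eps_t, the
one-step-ahead conditional mean is
  E[X_{t+1} | X_t, ...] = c + sum_i phi_i X_{t+1-i}.
Substitute known values:
  E[X_{t+1} | ...] = (0.685) * (-1)
                   = -0.6850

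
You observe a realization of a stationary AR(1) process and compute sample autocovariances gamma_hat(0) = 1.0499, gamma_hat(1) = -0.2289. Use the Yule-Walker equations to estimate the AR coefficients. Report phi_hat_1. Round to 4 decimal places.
\hat\phi_{1} = -0.2180

The Yule-Walker equations for an AR(p) process read, in matrix form,
  Gamma_p phi = r_p,   with   (Gamma_p)_{ij} = gamma(|i - j|),
                       (r_p)_i = gamma(i),   i,j = 1..p.
Substitute the sample gammas (Toeplitz matrix and right-hand side of size 1):
  Gamma_p = [[1.0499]]
  r_p     = [-0.2289]
With p = 1 this is the single equation gamma(0) phi_1 = gamma(1):
  phi_hat_1 = gamma(1) / gamma(0) = -0.2289 / 1.0499 = -0.2180.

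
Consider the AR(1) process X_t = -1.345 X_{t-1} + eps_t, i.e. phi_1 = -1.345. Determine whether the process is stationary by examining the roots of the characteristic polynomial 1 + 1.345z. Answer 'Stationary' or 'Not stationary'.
\text{Not stationary}

The AR(p) characteristic polynomial is P(z) = 1 + 1.345z.
Stationarity requires all roots to lie outside the unit circle, i.e. |z| > 1 for every root.
This is linear in z: 1 + (1.345) z = 0  =>  z = -1/(1.345) = -0.743494,  |z| = 0.743494.
Moduli of all roots: 0.7435.
All moduli strictly greater than 1? No.
Verdict: Not stationary.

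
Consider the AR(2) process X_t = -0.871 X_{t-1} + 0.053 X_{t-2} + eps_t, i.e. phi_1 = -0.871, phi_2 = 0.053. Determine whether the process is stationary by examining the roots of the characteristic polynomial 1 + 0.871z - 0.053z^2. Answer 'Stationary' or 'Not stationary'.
\text{Stationary}

The AR(p) characteristic polynomial is P(z) = 1 + 0.871z - 0.053z^2.
Stationarity requires all roots to lie outside the unit circle, i.e. |z| > 1 for every root.
Set 1 + (0.871) z + (-0.053) z^2 = 0, i.e. a z^2 + b z + c = 0 with a = -0.053, b = 0.871, c = 1.
Discriminant D = b^2 - 4ac = (0.871)^2 - 4*(-0.053)*1 = 0.758641 - (-0.212) = 0.970641.
D >= 0, so the roots are real: z = (-b +/- sqrt(D)) / (2a) = (-0.871 +/- 0.985211) / (-0.106).
  z_1 = (-0.871 + 0.985211) / (-0.106) = -1.0775,   |z_1| = 1.0775.
  z_2 = (-0.871 - 0.985211) / (-0.106) = 17.5114,   |z_2| = 17.5114.
Moduli of all roots: 1.0775, 17.5114.
All moduli strictly greater than 1? Yes.
Verdict: Stationary.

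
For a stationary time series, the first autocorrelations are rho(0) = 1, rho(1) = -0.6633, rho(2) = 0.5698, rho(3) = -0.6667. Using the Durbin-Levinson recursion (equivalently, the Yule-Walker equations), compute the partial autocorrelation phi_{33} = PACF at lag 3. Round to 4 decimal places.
\phi_{33} = -0.4200

The PACF at lag k is phi_{kk}, the last component of the solution
to the Yule-Walker system G_k phi = r_k where
  (G_k)_{ij} = rho(|i - j|), (r_k)_i = rho(i), i,j = 1..k.
Equivalently, Durbin-Levinson gives phi_{kk} iteratively:
  phi_{11} = rho(1)
  phi_{kk} = [rho(k) - sum_{j=1..k-1} phi_{k-1,j} rho(k-j)]
            / [1 - sum_{j=1..k-1} phi_{k-1,j} rho(j)],
  phi_{k,j} = phi_{k-1,j} - phi_{kk} phi_{k-1,k-j},  j = 1..k-1.
Step k = 1:
  phi_11 = rho(1) = -0.6633.
Step k = 2:
  phi_22 = [rho(2) - phi_11 rho(1)] / [1 - phi_11 rho(1)] = [0.5698 - (-0.6633)(-0.6633)] / [1 - (-0.6633)(-0.6633)]
         = 0.12983311 / 0.56003311 = 0.231831.
  Update: phi_21 = phi_11 - phi_22 phi_11 = -0.6633 - (0.231831)(-0.6633) = -0.509526.
Step k = 3:
  phi_33 = [rho(3) - phi_21 rho(2) - phi_22 rho(1)] / [1 - phi_21 rho(1) - phi_22 rho(2)]
    numerator   = -0.6667 - (-0.509526)(0.5698) - (0.231831)(-0.6633) = -0.22259826
    denominator = 1 - (-0.509526)(-0.6633) - (0.231831)(0.5698) = 0.52993375
  phi_33 = -0.22259826 / 0.52993375 = -0.42.
Therefore phi_{33} = -0.4200.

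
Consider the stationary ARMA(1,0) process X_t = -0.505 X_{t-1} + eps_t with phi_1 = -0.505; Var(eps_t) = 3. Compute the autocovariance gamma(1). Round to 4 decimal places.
\gamma(1) = -2.0336

Multiply the model equation by X_{t-k} and take expectations. With theta_0 = psi_0 = 1 and psi_j the MA(infinity) weights, this gives
  gamma(k) - sum_i phi_i gamma(k-i) = c_k,
  c_k = sigma^2 * sum_{j=k..q} theta_j psi_{j-k}   (c_k = 0 for k > q),
using gamma(-m) = gamma(m).
Pure AR (q = 0): c_0 = sigma^2 = 3, c_k = 0 for k >= 1.
Equations for k = 0 and k = 1 (AR order 1):
  gamma(0) = phi_1 gamma(1) + c_0
  gamma(1) = phi_1 gamma(0) + c_1
Substituting the second into the first: gamma(0) (1 - phi_1^2) = c_0 + phi_1 c_1, so
  gamma(0) = c_0 / (1 - phi_1^2) = 3 / (1 - (-0.505)^2) = 3 / 0.744975 = 4.026981.
  gamma(1) = phi_1 gamma(0) = (-0.505)(4.026981) = -2.033625.
Therefore gamma(1) = -2.0336 (to 4 decimal places).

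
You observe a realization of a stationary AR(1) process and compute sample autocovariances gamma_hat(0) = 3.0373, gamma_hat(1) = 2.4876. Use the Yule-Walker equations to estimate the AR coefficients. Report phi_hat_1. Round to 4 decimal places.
\hat\phi_{1} = 0.8190

The Yule-Walker equations for an AR(p) process read, in matrix form,
  Gamma_p phi = r_p,   with   (Gamma_p)_{ij} = gamma(|i - j|),
                       (r_p)_i = gamma(i),   i,j = 1..p.
Substitute the sample gammas (Toeplitz matrix and right-hand side of size 1):
  Gamma_p = [[3.0373]]
  r_p     = [2.4876]
With p = 1 this is the single equation gamma(0) phi_1 = gamma(1):
  phi_hat_1 = gamma(1) / gamma(0) = 2.4876 / 3.0373 = 0.8190.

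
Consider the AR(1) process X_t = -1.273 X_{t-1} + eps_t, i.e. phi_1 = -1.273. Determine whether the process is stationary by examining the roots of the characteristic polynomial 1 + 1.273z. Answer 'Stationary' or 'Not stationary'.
\text{Not stationary}

The AR(p) characteristic polynomial is P(z) = 1 + 1.273z.
Stationarity requires all roots to lie outside the unit circle, i.e. |z| > 1 for every root.
This is linear in z: 1 + (1.273) z = 0  =>  z = -1/(1.273) = -0.785546,  |z| = 0.785546.
Moduli of all roots: 0.7855.
All moduli strictly greater than 1? No.
Verdict: Not stationary.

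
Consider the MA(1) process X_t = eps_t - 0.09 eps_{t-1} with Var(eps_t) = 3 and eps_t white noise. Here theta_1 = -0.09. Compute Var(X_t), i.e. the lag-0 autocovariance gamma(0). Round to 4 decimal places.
\gamma(0) = 3.0243

For an MA(q) process X_t = eps_t + sum_i theta_i eps_{t-i} with
Var(eps_t) = sigma^2, the variance is
  gamma(0) = sigma^2 * (1 + sum_i theta_i^2).
  sum_i theta_i^2 = (-0.09)^2 = 0.0081.
  gamma(0) = 3 * (1 + 0.0081) = 3 * 1.0081 = 3.0243.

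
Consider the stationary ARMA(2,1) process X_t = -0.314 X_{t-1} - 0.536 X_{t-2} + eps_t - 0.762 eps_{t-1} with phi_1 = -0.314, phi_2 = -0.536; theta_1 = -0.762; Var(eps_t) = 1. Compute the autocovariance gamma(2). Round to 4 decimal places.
\gamma(2) = -1.1515

Multiply the model equation by X_{t-k} and take expectations. With theta_0 = psi_0 = 1 and psi_j the MA(infinity) weights, this gives
  gamma(k) - sum_i phi_i gamma(k-i) = c_k,
  c_k = sigma^2 * sum_{j=k..q} theta_j psi_{j-k}   (c_k = 0 for k > q),
using gamma(-m) = gamma(m).
psi-weights needed (psi_j = theta_j + sum_i phi_i psi_{j-i}):
  psi_1 = theta_1 + phi_1 = -0.762 + (-0.314) = -1.076
Right-hand sides:
  c_0 = sigma^2 (1 + theta_1 psi_1) = 1 * (1 + (-0.762)(-1.076)) = 1 * 1.819912 = 1.819912
  c_1 = sigma^2 theta_1 = 1 * (-0.762) = -0.762
  c_2 = 0
Equations for k = 0, 1, 2 (AR order 2, c_2 = 0):
  (E0) gamma(0) = phi_1 gamma(1) + phi_2 gamma(2) + c_0
  (E1) gamma(1) = phi_1 gamma(0) + phi_2 gamma(1) + c_1
  (E2) gamma(2) = phi_1 gamma(1) + phi_2 gamma(0)
From (E1): gamma(1) = A gamma(0) + B with
  A = phi_1 / (1 - phi_2) = -0.314 / 1.536 = -0.204427,   B = c_1 / (1 - phi_2) = -0.762 / 1.536 = -0.496094.
Insert (E2) into (E0): gamma(0) (1 - phi_2^2) = phi_1 (1 + phi_2) gamma(1) + c_0.
  phi_1 (1 + phi_2) = (-0.314)(0.464) = -0.145696,   1 - phi_2^2 = 0.712704.
Replace gamma(1) by A gamma(0) + B and collect gamma(0):
  gamma(0) [0.712704 - (-0.145696)(-0.204427)] = (-0.145696)(-0.496094) + 1.819912
  gamma(0) * 0.68292 = 1.892191
  gamma(0) = 1.892191 / 0.68292 = 2.770737.
  gamma(1) = A gamma(0) + B = (-0.204427)(2.770737) + (-0.496094) = -1.062507.
  gamma(2) = phi_1 gamma(1) + phi_2 gamma(0) = (-0.314)(-1.062507) + (-0.536)(2.770737) = -1.151488.
Therefore gamma(2) = -1.1515 (to 4 decimal places).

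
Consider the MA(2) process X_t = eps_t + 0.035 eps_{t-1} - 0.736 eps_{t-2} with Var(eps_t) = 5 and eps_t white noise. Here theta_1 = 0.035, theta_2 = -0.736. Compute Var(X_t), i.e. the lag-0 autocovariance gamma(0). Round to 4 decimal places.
\gamma(0) = 7.7146

For an MA(q) process X_t = eps_t + sum_i theta_i eps_{t-i} with
Var(eps_t) = sigma^2, the variance is
  gamma(0) = sigma^2 * (1 + sum_i theta_i^2).
  sum_i theta_i^2 = (0.035)^2 + (-0.736)^2 = 0.001225 + 0.541696 = 0.542921.
  gamma(0) = 5 * (1 + 0.542921) = 5 * 1.542921 = 7.714605, which rounds to 7.7146.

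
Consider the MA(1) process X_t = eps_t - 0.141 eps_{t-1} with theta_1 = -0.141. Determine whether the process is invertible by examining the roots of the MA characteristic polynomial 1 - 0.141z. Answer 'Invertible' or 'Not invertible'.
\text{Invertible}

The MA(q) characteristic polynomial is P(z) = 1 - 0.141z.
Invertibility requires all roots to lie outside the unit circle, i.e. |z| > 1 for every root.
This is linear in z: 1 + (-0.141) z = 0  =>  z = -1/(-0.141) = 7.092199,  |z| = 7.092199.
Moduli of all roots: 7.0922.
All moduli strictly greater than 1? Yes.
Verdict: Invertible.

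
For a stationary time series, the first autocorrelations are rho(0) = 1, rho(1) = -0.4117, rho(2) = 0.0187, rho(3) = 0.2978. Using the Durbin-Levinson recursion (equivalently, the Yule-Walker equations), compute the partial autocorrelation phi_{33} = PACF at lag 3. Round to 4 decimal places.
\phi_{33} = 0.2891

The PACF at lag k is phi_{kk}, the last component of the solution
to the Yule-Walker system G_k phi = r_k where
  (G_k)_{ij} = rho(|i - j|), (r_k)_i = rho(i), i,j = 1..k.
Equivalently, Durbin-Levinson gives phi_{kk} iteratively:
  phi_{11} = rho(1)
  phi_{kk} = [rho(k) - sum_{j=1..k-1} phi_{k-1,j} rho(k-j)]
            / [1 - sum_{j=1..k-1} phi_{k-1,j} rho(j)],
  phi_{k,j} = phi_{k-1,j} - phi_{kk} phi_{k-1,k-j},  j = 1..k-1.
Step k = 1:
  phi_11 = rho(1) = -0.4117.
Step k = 2:
  phi_22 = [rho(2) - phi_11 rho(1)] / [1 - phi_11 rho(1)] = [0.0187 - (-0.4117)(-0.4117)] / [1 - (-0.4117)(-0.4117)]
         = -0.15079689 / 0.83050311 = -0.181573.
  Update: phi_21 = phi_11 - phi_22 phi_11 = -0.4117 - (-0.181573)(-0.4117) = -0.486454.
Step k = 3:
  phi_33 = [rho(3) - phi_21 rho(2) - phi_22 rho(1)] / [1 - phi_21 rho(1) - phi_22 rho(2)]
    numerator   = 0.2978 - (-0.486454)(0.0187) - (-0.181573)(-0.4117) = 0.2321431
    denominator = 1 - (-0.486454)(-0.4117) - (-0.181573)(0.0187) = 0.80312248
  phi_33 = 0.2321431 / 0.80312248 = 0.2891.
Therefore phi_{33} = 0.2891.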